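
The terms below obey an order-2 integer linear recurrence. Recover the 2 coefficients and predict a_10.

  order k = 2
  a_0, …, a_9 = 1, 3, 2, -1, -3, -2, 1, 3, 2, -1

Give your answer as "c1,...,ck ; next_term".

  a_2 = 1·3 + -1·1 = 2
  a_3 = 1·2 + -1·3 = -1
  a_4 = 1·-1 + -1·2 = -3
  a_5 = 1·-3 + -1·-1 = -2
  a_6 = 1·-2 + -1·-3 = 1
  a_7 = 1·1 + -1·-2 = 3
  a_8 = 1·3 + -1·1 = 2
  a_9 = 1·2 + -1·3 = -1
  a_10 = 1·-1 + -1·2 = -3

1,-1 ; -3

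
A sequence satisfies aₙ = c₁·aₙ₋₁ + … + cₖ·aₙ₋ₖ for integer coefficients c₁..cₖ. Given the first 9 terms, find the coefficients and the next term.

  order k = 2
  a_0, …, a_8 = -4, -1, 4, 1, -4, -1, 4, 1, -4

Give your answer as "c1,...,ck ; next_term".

  a_2 = 0·-1 + -1·-4 = 4
  a_3 = 0·4 + -1·-1 = 1
  a_4 = 0·1 + -1·4 = -4
  a_5 = 0·-4 + -1·1 = -1
  a_6 = 0·-1 + -1·-4 = 4
  a_7 = 0·4 + -1·-1 = 1
  a_8 = 0·1 + -1·4 = -4
  a_9 = 0·-4 + -1·1 = -1

0,-1 ; -1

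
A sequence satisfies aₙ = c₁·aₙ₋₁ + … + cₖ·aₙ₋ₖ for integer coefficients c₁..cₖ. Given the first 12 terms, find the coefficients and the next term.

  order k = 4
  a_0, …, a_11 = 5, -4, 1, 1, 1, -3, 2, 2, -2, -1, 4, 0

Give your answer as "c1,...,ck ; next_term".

0,0,1,1 ; -3

  a_4 = 0·1 + 0·1 + 1·-4 + 1·5 = 1
  a_5 = 0·1 + 0·1 + 1·1 + 1·-4 = -3
  a_6 = 0·-3 + 0·1 + 1·1 + 1·1 = 2
  a_7 = 0·2 + 0·-3 + 1·1 + 1·1 = 2
  a_8 = 0·2 + 0·2 + 1·-3 + 1·1 = -2
  a_9 = 0·-2 + 0·2 + 1·2 + 1·-3 = -1
  a_10 = 0·-1 + 0·-2 + 1·2 + 1·2 = 4
  a_11 = 0·4 + 0·-1 + 1·-2 + 1·2 = 0
  a_12 = 0·0 + 0·4 + 1·-1 + 1·-2 = -3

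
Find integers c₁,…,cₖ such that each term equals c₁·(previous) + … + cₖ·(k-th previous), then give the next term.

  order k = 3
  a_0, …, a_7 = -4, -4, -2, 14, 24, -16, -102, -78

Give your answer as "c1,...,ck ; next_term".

  a_3 = 1·-2 + -3·-4 + -1·-4 = 14
  a_4 = 1·14 + -3·-2 + -1·-4 = 24
  a_5 = 1·24 + -3·14 + -1·-2 = -16
  a_6 = 1·-16 + -3·24 + -1·14 = -102
  a_7 = 1·-102 + -3·-16 + -1·24 = -78
  a_8 = 1·-78 + -3·-102 + -1·-16 = 244

1,-3,-1 ; 244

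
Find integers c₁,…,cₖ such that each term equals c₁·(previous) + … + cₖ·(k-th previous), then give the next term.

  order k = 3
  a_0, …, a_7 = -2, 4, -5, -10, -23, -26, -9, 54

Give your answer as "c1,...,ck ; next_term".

2,-1,-2 ; 169

  a_3 = 2·-5 + -1·4 + -2·-2 = -10
  a_4 = 2·-10 + -1·-5 + -2·4 = -23
  a_5 = 2·-23 + -1·-10 + -2·-5 = -26
  a_6 = 2·-26 + -1·-23 + -2·-10 = -9
  a_7 = 2·-9 + -1·-26 + -2·-23 = 54
  a_8 = 2·54 + -1·-9 + -2·-26 = 169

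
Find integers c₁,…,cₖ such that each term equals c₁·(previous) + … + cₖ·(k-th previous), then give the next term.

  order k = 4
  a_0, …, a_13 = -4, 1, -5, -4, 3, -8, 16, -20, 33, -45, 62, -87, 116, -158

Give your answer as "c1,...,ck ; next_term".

  a_4 = -1·-4 + 1·-5 + 0·1 + -1·-4 = 3
  a_5 = -1·3 + 1·-4 + 0·-5 + -1·1 = -8
  a_6 = -1·-8 + 1·3 + 0·-4 + -1·-5 = 16
  a_7 = -1·16 + 1·-8 + 0·3 + -1·-4 = -20
  a_8 = -1·-20 + 1·16 + 0·-8 + -1·3 = 33
  a_9 = -1·33 + 1·-20 + 0·16 + -1·-8 = -45
  a_10 = -1·-45 + 1·33 + 0·-20 + -1·16 = 62
  a_11 = -1·62 + 1·-45 + 0·33 + -1·-20 = -87
  a_12 = -1·-87 + 1·62 + 0·-45 + -1·33 = 116
  a_13 = -1·116 + 1·-87 + 0·62 + -1·-45 = -158
  a_14 = -1·-158 + 1·116 + 0·-87 + -1·62 = 212

-1,1,0,-1 ; 212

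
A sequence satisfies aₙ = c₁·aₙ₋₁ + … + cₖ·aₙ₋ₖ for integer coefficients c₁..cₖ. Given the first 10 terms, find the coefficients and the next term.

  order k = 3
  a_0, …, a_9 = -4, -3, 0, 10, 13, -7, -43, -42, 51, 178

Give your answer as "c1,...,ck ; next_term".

  a_3 = 1·0 + -2·-3 + -1·-4 = 10
  a_4 = 1·10 + -2·0 + -1·-3 = 13
  a_5 = 1·13 + -2·10 + -1·0 = -7
  a_6 = 1·-7 + -2·13 + -1·10 = -43
  a_7 = 1·-43 + -2·-7 + -1·13 = -42
  a_8 = 1·-42 + -2·-43 + -1·-7 = 51
  a_9 = 1·51 + -2·-42 + -1·-43 = 178
  a_10 = 1·178 + -2·51 + -1·-42 = 118

1,-2,-1 ; 118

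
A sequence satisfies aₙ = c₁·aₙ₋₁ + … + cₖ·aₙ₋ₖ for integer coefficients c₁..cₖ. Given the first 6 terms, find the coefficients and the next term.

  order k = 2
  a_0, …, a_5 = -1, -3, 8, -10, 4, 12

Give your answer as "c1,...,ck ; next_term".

  a_2 = -2·-3 + -2·-1 = 8
  a_3 = -2·8 + -2·-3 = -10
  a_4 = -2·-10 + -2·8 = 4
  a_5 = -2·4 + -2·-10 = 12
  a_6 = -2·12 + -2·4 = -32

-2,-2 ; -32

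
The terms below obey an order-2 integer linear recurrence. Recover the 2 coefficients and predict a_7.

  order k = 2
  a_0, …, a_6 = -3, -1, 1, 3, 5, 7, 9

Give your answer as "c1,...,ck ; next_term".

2,-1 ; 11

  a_2 = 2·-1 + -1·-3 = 1
  a_3 = 2·1 + -1·-1 = 3
  a_4 = 2·3 + -1·1 = 5
  a_5 = 2·5 + -1·3 = 7
  a_6 = 2·7 + -1·5 = 9
  a_7 = 2·9 + -1·7 = 11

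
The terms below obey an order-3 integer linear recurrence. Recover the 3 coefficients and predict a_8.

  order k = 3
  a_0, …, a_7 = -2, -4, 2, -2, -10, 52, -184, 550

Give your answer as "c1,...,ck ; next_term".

  a_3 = -4·2 + -3·-4 + 3·-2 = -2
  a_4 = -4·-2 + -3·2 + 3·-4 = -10
  a_5 = -4·-10 + -3·-2 + 3·2 = 52
  a_6 = -4·52 + -3·-10 + 3·-2 = -184
  a_7 = -4·-184 + -3·52 + 3·-10 = 550
  a_8 = -4·550 + -3·-184 + 3·52 = -1492

-4,-3,3 ; -1492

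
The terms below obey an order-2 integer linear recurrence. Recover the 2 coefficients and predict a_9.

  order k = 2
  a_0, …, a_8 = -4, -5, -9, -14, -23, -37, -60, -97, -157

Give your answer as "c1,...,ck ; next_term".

1,1 ; -254

  a_2 = 1·-5 + 1·-4 = -9
  a_3 = 1·-9 + 1·-5 = -14
  a_4 = 1·-14 + 1·-9 = -23
  a_5 = 1·-23 + 1·-14 = -37
  a_6 = 1·-37 + 1·-23 = -60
  a_7 = 1·-60 + 1·-37 = -97
  a_8 = 1·-97 + 1·-60 = -157
  a_9 = 1·-157 + 1·-97 = -254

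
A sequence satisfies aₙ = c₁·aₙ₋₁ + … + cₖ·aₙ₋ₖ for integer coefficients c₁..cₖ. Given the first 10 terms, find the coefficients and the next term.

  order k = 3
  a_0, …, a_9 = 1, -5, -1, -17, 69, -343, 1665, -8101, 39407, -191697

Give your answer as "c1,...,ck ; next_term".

-4,4,-1 ; 932517

  a_3 = -4·-1 + 4·-5 + -1·1 = -17
  a_4 = -4·-17 + 4·-1 + -1·-5 = 69
  a_5 = -4·69 + 4·-17 + -1·-1 = -343
  a_6 = -4·-343 + 4·69 + -1·-17 = 1665
  a_7 = -4·1665 + 4·-343 + -1·69 = -8101
  a_8 = -4·-8101 + 4·1665 + -1·-343 = 39407
  a_9 = -4·39407 + 4·-8101 + -1·1665 = -191697
  a_10 = -4·-191697 + 4·39407 + -1·-8101 = 932517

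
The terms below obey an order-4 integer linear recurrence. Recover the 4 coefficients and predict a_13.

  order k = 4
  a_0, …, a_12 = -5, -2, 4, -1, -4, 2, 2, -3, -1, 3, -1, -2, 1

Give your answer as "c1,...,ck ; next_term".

  a_4 = -1·-1 + 0·4 + 0·-2 + 1·-5 = -4
  a_5 = -1·-4 + 0·-1 + 0·4 + 1·-2 = 2
  a_6 = -1·2 + 0·-4 + 0·-1 + 1·4 = 2
  a_7 = -1·2 + 0·2 + 0·-4 + 1·-1 = -3
  a_8 = -1·-3 + 0·2 + 0·2 + 1·-4 = -1
  a_9 = -1·-1 + 0·-3 + 0·2 + 1·2 = 3
  a_10 = -1·3 + 0·-1 + 0·-3 + 1·2 = -1
  a_11 = -1·-1 + 0·3 + 0·-1 + 1·-3 = -2
  a_12 = -1·-2 + 0·-1 + 0·3 + 1·-1 = 1
  a_13 = -1·1 + 0·-2 + 0·-1 + 1·3 = 2

-1,0,0,1 ; 2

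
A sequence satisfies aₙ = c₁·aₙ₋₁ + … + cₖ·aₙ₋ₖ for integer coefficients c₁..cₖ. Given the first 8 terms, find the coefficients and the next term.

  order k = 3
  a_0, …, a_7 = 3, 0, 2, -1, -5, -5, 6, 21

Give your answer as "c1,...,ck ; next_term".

1,-2,-1 ; 14

  a_3 = 1·2 + -2·0 + -1·3 = -1
  a_4 = 1·-1 + -2·2 + -1·0 = -5
  a_5 = 1·-5 + -2·-1 + -1·2 = -5
  a_6 = 1·-5 + -2·-5 + -1·-1 = 6
  a_7 = 1·6 + -2·-5 + -1·-5 = 21
  a_8 = 1·21 + -2·6 + -1·-5 = 14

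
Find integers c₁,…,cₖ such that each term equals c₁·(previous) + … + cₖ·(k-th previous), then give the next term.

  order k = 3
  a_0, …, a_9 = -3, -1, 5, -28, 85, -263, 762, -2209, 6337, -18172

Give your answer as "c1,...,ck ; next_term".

-3,1,4 ; 52017

  a_3 = -3·5 + 1·-1 + 4·-3 = -28
  a_4 = -3·-28 + 1·5 + 4·-1 = 85
  a_5 = -3·85 + 1·-28 + 4·5 = -263
  a_6 = -3·-263 + 1·85 + 4·-28 = 762
  a_7 = -3·762 + 1·-263 + 4·85 = -2209
  a_8 = -3·-2209 + 1·762 + 4·-263 = 6337
  a_9 = -3·6337 + 1·-2209 + 4·762 = -18172
  a_10 = -3·-18172 + 1·6337 + 4·-2209 = 52017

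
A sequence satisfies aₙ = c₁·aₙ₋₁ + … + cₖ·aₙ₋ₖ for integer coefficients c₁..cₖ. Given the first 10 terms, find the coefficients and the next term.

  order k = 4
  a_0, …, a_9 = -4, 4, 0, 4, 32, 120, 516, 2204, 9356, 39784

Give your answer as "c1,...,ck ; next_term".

4,1,1,-3 ; 169148

  a_4 = 4·4 + 1·0 + 1·4 + -3·-4 = 32
  a_5 = 4·32 + 1·4 + 1·0 + -3·4 = 120
  a_6 = 4·120 + 1·32 + 1·4 + -3·0 = 516
  a_7 = 4·516 + 1·120 + 1·32 + -3·4 = 2204
  a_8 = 4·2204 + 1·516 + 1·120 + -3·32 = 9356
  a_9 = 4·9356 + 1·2204 + 1·516 + -3·120 = 39784
  a_10 = 4·39784 + 1·9356 + 1·2204 + -3·516 = 169148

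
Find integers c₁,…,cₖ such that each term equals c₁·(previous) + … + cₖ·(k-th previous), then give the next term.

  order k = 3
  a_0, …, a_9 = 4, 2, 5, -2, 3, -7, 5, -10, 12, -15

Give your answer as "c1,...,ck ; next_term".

  a_3 = 0·5 + 1·2 + -1·4 = -2
  a_4 = 0·-2 + 1·5 + -1·2 = 3
  a_5 = 0·3 + 1·-2 + -1·5 = -7
  a_6 = 0·-7 + 1·3 + -1·-2 = 5
  a_7 = 0·5 + 1·-7 + -1·3 = -10
  a_8 = 0·-10 + 1·5 + -1·-7 = 12
  a_9 = 0·12 + 1·-10 + -1·5 = -15
  a_10 = 0·-15 + 1·12 + -1·-10 = 22

0,1,-1 ; 22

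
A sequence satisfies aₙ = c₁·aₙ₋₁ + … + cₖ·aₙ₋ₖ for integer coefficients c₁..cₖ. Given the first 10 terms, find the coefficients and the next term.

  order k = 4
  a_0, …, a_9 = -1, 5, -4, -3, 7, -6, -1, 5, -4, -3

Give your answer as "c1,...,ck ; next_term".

  a_4 = -1·-3 + 0·-4 + 1·5 + 1·-1 = 7
  a_5 = -1·7 + 0·-3 + 1·-4 + 1·5 = -6
  a_6 = -1·-6 + 0·7 + 1·-3 + 1·-4 = -1
  a_7 = -1·-1 + 0·-6 + 1·7 + 1·-3 = 5
  a_8 = -1·5 + 0·-1 + 1·-6 + 1·7 = -4
  a_9 = -1·-4 + 0·5 + 1·-1 + 1·-6 = -3
  a_10 = -1·-3 + 0·-4 + 1·5 + 1·-1 = 7

-1,0,1,1 ; 7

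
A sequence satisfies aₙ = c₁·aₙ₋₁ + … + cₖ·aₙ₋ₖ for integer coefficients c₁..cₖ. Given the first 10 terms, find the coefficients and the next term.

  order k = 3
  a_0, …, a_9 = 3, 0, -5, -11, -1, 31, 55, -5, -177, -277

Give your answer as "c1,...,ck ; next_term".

  a_3 = 1·-5 + -2·0 + -2·3 = -11
  a_4 = 1·-11 + -2·-5 + -2·0 = -1
  a_5 = 1·-1 + -2·-11 + -2·-5 = 31
  a_6 = 1·31 + -2·-1 + -2·-11 = 55
  a_7 = 1·55 + -2·31 + -2·-1 = -5
  a_8 = 1·-5 + -2·55 + -2·31 = -177
  a_9 = 1·-177 + -2·-5 + -2·55 = -277
  a_10 = 1·-277 + -2·-177 + -2·-5 = 87

1,-2,-2 ; 87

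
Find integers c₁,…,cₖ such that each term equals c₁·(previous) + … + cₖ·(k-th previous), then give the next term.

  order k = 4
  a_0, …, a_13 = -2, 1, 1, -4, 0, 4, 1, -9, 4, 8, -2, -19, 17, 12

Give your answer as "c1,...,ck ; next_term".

  a_4 = -1·-4 + -1·1 + -1·1 + 1·-2 = 0
  a_5 = -1·0 + -1·-4 + -1·1 + 1·1 = 4
  a_6 = -1·4 + -1·0 + -1·-4 + 1·1 = 1
  a_7 = -1·1 + -1·4 + -1·0 + 1·-4 = -9
  a_8 = -1·-9 + -1·1 + -1·4 + 1·0 = 4
  a_9 = -1·4 + -1·-9 + -1·1 + 1·4 = 8
  a_10 = -1·8 + -1·4 + -1·-9 + 1·1 = -2
  a_11 = -1·-2 + -1·8 + -1·4 + 1·-9 = -19
  a_12 = -1·-19 + -1·-2 + -1·8 + 1·4 = 17
  a_13 = -1·17 + -1·-19 + -1·-2 + 1·8 = 12
  a_14 = -1·12 + -1·17 + -1·-19 + 1·-2 = -12

-1,-1,-1,1 ; -12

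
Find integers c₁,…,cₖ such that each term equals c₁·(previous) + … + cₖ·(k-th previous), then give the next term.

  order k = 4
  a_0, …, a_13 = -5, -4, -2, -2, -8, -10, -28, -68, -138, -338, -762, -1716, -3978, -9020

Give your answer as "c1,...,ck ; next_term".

1,2,3,-2 ; -20600

  a_4 = 1·-2 + 2·-2 + 3·-4 + -2·-5 = -8
  a_5 = 1·-8 + 2·-2 + 3·-2 + -2·-4 = -10
  a_6 = 1·-10 + 2·-8 + 3·-2 + -2·-2 = -28
  a_7 = 1·-28 + 2·-10 + 3·-8 + -2·-2 = -68
  a_8 = 1·-68 + 2·-28 + 3·-10 + -2·-8 = -138
  a_9 = 1·-138 + 2·-68 + 3·-28 + -2·-10 = -338
  a_10 = 1·-338 + 2·-138 + 3·-68 + -2·-28 = -762
  a_11 = 1·-762 + 2·-338 + 3·-138 + -2·-68 = -1716
  a_12 = 1·-1716 + 2·-762 + 3·-338 + -2·-138 = -3978
  a_13 = 1·-3978 + 2·-1716 + 3·-762 + -2·-338 = -9020
  a_14 = 1·-9020 + 2·-3978 + 3·-1716 + -2·-762 = -20600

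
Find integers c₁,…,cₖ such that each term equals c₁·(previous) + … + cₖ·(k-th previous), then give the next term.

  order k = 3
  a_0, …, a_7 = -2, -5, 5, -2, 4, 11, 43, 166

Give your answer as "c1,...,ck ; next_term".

  a_3 = 3·5 + 3·-5 + 1·-2 = -2
  a_4 = 3·-2 + 3·5 + 1·-5 = 4
  a_5 = 3·4 + 3·-2 + 1·5 = 11
  a_6 = 3·11 + 3·4 + 1·-2 = 43
  a_7 = 3·43 + 3·11 + 1·4 = 166
  a_8 = 3·166 + 3·43 + 1·11 = 638

3,3,1 ; 638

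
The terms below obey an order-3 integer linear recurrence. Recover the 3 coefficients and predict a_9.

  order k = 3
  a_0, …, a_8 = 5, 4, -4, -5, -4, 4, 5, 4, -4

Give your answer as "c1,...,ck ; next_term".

  a_3 = 0·-4 + 0·4 + -1·5 = -5
  a_4 = 0·-5 + 0·-4 + -1·4 = -4
  a_5 = 0·-4 + 0·-5 + -1·-4 = 4
  a_6 = 0·4 + 0·-4 + -1·-5 = 5
  a_7 = 0·5 + 0·4 + -1·-4 = 4
  a_8 = 0·4 + 0·5 + -1·4 = -4
  a_9 = 0·-4 + 0·4 + -1·5 = -5

0,0,-1 ; -5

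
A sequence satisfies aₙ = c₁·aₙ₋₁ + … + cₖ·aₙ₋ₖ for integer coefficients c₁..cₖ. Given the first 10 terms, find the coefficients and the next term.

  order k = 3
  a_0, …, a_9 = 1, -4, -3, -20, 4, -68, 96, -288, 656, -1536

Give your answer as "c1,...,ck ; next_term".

  a_3 = 0·-3 + 4·-4 + -4·1 = -20
  a_4 = 0·-20 + 4·-3 + -4·-4 = 4
  a_5 = 0·4 + 4·-20 + -4·-3 = -68
  a_6 = 0·-68 + 4·4 + -4·-20 = 96
  a_7 = 0·96 + 4·-68 + -4·4 = -288
  a_8 = 0·-288 + 4·96 + -4·-68 = 656
  a_9 = 0·656 + 4·-288 + -4·96 = -1536
  a_10 = 0·-1536 + 4·656 + -4·-288 = 3776

0,4,-4 ; 3776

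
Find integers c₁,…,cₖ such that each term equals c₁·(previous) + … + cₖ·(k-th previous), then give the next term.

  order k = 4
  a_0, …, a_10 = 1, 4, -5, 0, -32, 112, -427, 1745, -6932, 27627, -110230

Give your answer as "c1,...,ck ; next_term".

-3,3,-4,-1 ; 439554

  a_4 = -3·0 + 3·-5 + -4·4 + -1·1 = -32
  a_5 = -3·-32 + 3·0 + -4·-5 + -1·4 = 112
  a_6 = -3·112 + 3·-32 + -4·0 + -1·-5 = -427
  a_7 = -3·-427 + 3·112 + -4·-32 + -1·0 = 1745
  a_8 = -3·1745 + 3·-427 + -4·112 + -1·-32 = -6932
  a_9 = -3·-6932 + 3·1745 + -4·-427 + -1·112 = 27627
  a_10 = -3·27627 + 3·-6932 + -4·1745 + -1·-427 = -110230
  a_11 = -3·-110230 + 3·27627 + -4·-6932 + -1·1745 = 439554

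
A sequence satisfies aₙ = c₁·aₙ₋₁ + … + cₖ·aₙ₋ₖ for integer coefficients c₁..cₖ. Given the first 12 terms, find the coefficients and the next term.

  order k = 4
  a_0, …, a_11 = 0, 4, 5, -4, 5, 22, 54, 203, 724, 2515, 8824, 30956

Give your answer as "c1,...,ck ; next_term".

  a_4 = 3·-4 + 1·5 + 3·4 + -1·0 = 5
  a_5 = 3·5 + 1·-4 + 3·5 + -1·4 = 22
  a_6 = 3·22 + 1·5 + 3·-4 + -1·5 = 54
  a_7 = 3·54 + 1·22 + 3·5 + -1·-4 = 203
  a_8 = 3·203 + 1·54 + 3·22 + -1·5 = 724
  a_9 = 3·724 + 1·203 + 3·54 + -1·22 = 2515
  a_10 = 3·2515 + 1·724 + 3·203 + -1·54 = 8824
  a_11 = 3·8824 + 1·2515 + 3·724 + -1·203 = 30956
  a_12 = 3·30956 + 1·8824 + 3·2515 + -1·724 = 108513

3,1,3,-1 ; 108513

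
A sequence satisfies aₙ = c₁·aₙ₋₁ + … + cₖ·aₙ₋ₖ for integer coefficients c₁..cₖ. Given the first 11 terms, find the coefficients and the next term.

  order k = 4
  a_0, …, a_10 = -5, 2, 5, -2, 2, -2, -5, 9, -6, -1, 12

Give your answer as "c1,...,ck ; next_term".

-1,-1,0,-1 ; -20

  a_4 = -1·-2 + -1·5 + 0·2 + -1·-5 = 2
  a_5 = -1·2 + -1·-2 + 0·5 + -1·2 = -2
  a_6 = -1·-2 + -1·2 + 0·-2 + -1·5 = -5
  a_7 = -1·-5 + -1·-2 + 0·2 + -1·-2 = 9
  a_8 = -1·9 + -1·-5 + 0·-2 + -1·2 = -6
  a_9 = -1·-6 + -1·9 + 0·-5 + -1·-2 = -1
  a_10 = -1·-1 + -1·-6 + 0·9 + -1·-5 = 12
  a_11 = -1·12 + -1·-1 + 0·-6 + -1·9 = -20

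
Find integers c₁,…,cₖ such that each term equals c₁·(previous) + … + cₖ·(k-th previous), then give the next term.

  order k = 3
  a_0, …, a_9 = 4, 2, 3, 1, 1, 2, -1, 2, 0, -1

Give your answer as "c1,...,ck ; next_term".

  a_3 = -1·3 + 0·2 + 1·4 = 1
  a_4 = -1·1 + 0·3 + 1·2 = 1
  a_5 = -1·1 + 0·1 + 1·3 = 2
  a_6 = -1·2 + 0·1 + 1·1 = -1
  a_7 = -1·-1 + 0·2 + 1·1 = 2
  a_8 = -1·2 + 0·-1 + 1·2 = 0
  a_9 = -1·0 + 0·2 + 1·-1 = -1
  a_10 = -1·-1 + 0·0 + 1·2 = 3

-1,0,1 ; 3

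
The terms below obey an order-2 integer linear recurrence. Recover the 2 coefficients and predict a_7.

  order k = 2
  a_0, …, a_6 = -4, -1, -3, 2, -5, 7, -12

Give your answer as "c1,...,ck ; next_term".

-1,1 ; 19

  a_2 = -1·-1 + 1·-4 = -3
  a_3 = -1·-3 + 1·-1 = 2
  a_4 = -1·2 + 1·-3 = -5
  a_5 = -1·-5 + 1·2 = 7
  a_6 = -1·7 + 1·-5 = -12
  a_7 = -1·-12 + 1·7 = 19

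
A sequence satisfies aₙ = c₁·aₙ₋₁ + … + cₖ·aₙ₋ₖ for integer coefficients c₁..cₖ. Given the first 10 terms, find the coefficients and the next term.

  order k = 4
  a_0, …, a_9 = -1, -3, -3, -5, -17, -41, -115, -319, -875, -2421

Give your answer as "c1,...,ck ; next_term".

  a_4 = 2·-5 + 2·-3 + 1·-3 + -2·-1 = -17
  a_5 = 2·-17 + 2·-5 + 1·-3 + -2·-3 = -41
  a_6 = 2·-41 + 2·-17 + 1·-5 + -2·-3 = -115
  a_7 = 2·-115 + 2·-41 + 1·-17 + -2·-5 = -319
  a_8 = 2·-319 + 2·-115 + 1·-41 + -2·-17 = -875
  a_9 = 2·-875 + 2·-319 + 1·-115 + -2·-41 = -2421
  a_10 = 2·-2421 + 2·-875 + 1·-319 + -2·-115 = -6681

2,2,1,-2 ; -6681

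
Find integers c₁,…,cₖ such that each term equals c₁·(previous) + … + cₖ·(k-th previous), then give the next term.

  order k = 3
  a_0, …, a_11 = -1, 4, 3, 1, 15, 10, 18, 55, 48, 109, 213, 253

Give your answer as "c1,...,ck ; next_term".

0,1,3 ; 540

  a_3 = 0·3 + 1·4 + 3·-1 = 1
  a_4 = 0·1 + 1·3 + 3·4 = 15
  a_5 = 0·15 + 1·1 + 3·3 = 10
  a_6 = 0·10 + 1·15 + 3·1 = 18
  a_7 = 0·18 + 1·10 + 3·15 = 55
  a_8 = 0·55 + 1·18 + 3·10 = 48
  a_9 = 0·48 + 1·55 + 3·18 = 109
  a_10 = 0·109 + 1·48 + 3·55 = 213
  a_11 = 0·213 + 1·109 + 3·48 = 253
  a_12 = 0·253 + 1·213 + 3·109 = 540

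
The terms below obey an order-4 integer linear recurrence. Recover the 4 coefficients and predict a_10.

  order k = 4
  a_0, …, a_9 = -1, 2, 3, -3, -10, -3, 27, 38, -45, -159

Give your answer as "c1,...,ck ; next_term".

  a_4 = 0·-3 + -3·3 + -2·2 + -3·-1 = -10
  a_5 = 0·-10 + -3·-3 + -2·3 + -3·2 = -3
  a_6 = 0·-3 + -3·-10 + -2·-3 + -3·3 = 27
  a_7 = 0·27 + -3·-3 + -2·-10 + -3·-3 = 38
  a_8 = 0·38 + -3·27 + -2·-3 + -3·-10 = -45
  a_9 = 0·-45 + -3·38 + -2·27 + -3·-3 = -159
  a_10 = 0·-159 + -3·-45 + -2·38 + -3·27 = -22

0,-3,-2,-3 ; -22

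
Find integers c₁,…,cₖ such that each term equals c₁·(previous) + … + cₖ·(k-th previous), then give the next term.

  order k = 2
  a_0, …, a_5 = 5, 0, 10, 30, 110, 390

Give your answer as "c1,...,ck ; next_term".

3,2 ; 1390

  a_2 = 3·0 + 2·5 = 10
  a_3 = 3·10 + 2·0 = 30
  a_4 = 3·30 + 2·10 = 110
  a_5 = 3·110 + 2·30 = 390
  a_6 = 3·390 + 2·110 = 1390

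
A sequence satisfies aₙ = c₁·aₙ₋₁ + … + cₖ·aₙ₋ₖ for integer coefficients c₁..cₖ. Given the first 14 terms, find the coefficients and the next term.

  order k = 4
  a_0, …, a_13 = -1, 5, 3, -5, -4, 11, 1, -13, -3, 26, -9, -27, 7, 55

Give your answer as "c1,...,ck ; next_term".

  a_4 = -1·-5 + -1·3 + -1·5 + 1·-1 = -4
  a_5 = -1·-4 + -1·-5 + -1·3 + 1·5 = 11
  a_6 = -1·11 + -1·-4 + -1·-5 + 1·3 = 1
  a_7 = -1·1 + -1·11 + -1·-4 + 1·-5 = -13
  a_8 = -1·-13 + -1·1 + -1·11 + 1·-4 = -3
  a_9 = -1·-3 + -1·-13 + -1·1 + 1·11 = 26
  a_10 = -1·26 + -1·-3 + -1·-13 + 1·1 = -9
  a_11 = -1·-9 + -1·26 + -1·-3 + 1·-13 = -27
  a_12 = -1·-27 + -1·-9 + -1·26 + 1·-3 = 7
  a_13 = -1·7 + -1·-27 + -1·-9 + 1·26 = 55
  a_14 = -1·55 + -1·7 + -1·-27 + 1·-9 = -44

-1,-1,-1,1 ; -44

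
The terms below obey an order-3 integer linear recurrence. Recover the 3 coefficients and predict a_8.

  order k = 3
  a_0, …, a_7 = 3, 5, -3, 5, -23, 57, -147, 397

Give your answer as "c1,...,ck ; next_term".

-2,1,-2 ; -1055

  a_3 = -2·-3 + 1·5 + -2·3 = 5
  a_4 = -2·5 + 1·-3 + -2·5 = -23
  a_5 = -2·-23 + 1·5 + -2·-3 = 57
  a_6 = -2·57 + 1·-23 + -2·5 = -147
  a_7 = -2·-147 + 1·57 + -2·-23 = 397
  a_8 = -2·397 + 1·-147 + -2·57 = -1055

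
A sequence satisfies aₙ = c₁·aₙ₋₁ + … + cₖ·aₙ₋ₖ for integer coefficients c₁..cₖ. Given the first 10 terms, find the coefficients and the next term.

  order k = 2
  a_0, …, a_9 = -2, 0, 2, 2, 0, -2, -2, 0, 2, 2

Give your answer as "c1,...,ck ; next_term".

  a_2 = 1·0 + -1·-2 = 2
  a_3 = 1·2 + -1·0 = 2
  a_4 = 1·2 + -1·2 = 0
  a_5 = 1·0 + -1·2 = -2
  a_6 = 1·-2 + -1·0 = -2
  a_7 = 1·-2 + -1·-2 = 0
  a_8 = 1·0 + -1·-2 = 2
  a_9 = 1·2 + -1·0 = 2
  a_10 = 1·2 + -1·2 = 0

1,-1 ; 0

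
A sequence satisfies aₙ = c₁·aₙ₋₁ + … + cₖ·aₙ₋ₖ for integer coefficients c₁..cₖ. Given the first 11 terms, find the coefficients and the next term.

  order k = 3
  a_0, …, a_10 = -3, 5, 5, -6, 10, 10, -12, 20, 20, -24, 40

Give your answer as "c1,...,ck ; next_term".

  a_3 = 0·5 + 0·5 + 2·-3 = -6
  a_4 = 0·-6 + 0·5 + 2·5 = 10
  a_5 = 0·10 + 0·-6 + 2·5 = 10
  a_6 = 0·10 + 0·10 + 2·-6 = -12
  a_7 = 0·-12 + 0·10 + 2·10 = 20
  a_8 = 0·20 + 0·-12 + 2·10 = 20
  a_9 = 0·20 + 0·20 + 2·-12 = -24
  a_10 = 0·-24 + 0·20 + 2·20 = 40
  a_11 = 0·40 + 0·-24 + 2·20 = 40

0,0,2 ; 40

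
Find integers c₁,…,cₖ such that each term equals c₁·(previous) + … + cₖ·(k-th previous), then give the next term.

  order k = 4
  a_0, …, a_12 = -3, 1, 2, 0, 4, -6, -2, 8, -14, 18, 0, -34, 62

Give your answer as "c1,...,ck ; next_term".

-1,-1,0,-2 ; -64

  a_4 = -1·0 + -1·2 + 0·1 + -2·-3 = 4
  a_5 = -1·4 + -1·0 + 0·2 + -2·1 = -6
  a_6 = -1·-6 + -1·4 + 0·0 + -2·2 = -2
  a_7 = -1·-2 + -1·-6 + 0·4 + -2·0 = 8
  a_8 = -1·8 + -1·-2 + 0·-6 + -2·4 = -14
  a_9 = -1·-14 + -1·8 + 0·-2 + -2·-6 = 18
  a_10 = -1·18 + -1·-14 + 0·8 + -2·-2 = 0
  a_11 = -1·0 + -1·18 + 0·-14 + -2·8 = -34
  a_12 = -1·-34 + -1·0 + 0·18 + -2·-14 = 62
  a_13 = -1·62 + -1·-34 + 0·0 + -2·18 = -64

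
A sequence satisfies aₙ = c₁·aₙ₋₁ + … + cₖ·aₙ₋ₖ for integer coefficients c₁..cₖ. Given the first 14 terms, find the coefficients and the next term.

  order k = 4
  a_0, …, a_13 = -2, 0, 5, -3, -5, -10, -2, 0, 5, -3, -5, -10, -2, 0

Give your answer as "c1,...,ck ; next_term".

  a_4 = 1·-3 + 0·5 + -1·0 + 1·-2 = -5
  a_5 = 1·-5 + 0·-3 + -1·5 + 1·0 = -10
  a_6 = 1·-10 + 0·-5 + -1·-3 + 1·5 = -2
  a_7 = 1·-2 + 0·-10 + -1·-5 + 1·-3 = 0
  a_8 = 1·0 + 0·-2 + -1·-10 + 1·-5 = 5
  a_9 = 1·5 + 0·0 + -1·-2 + 1·-10 = -3
  a_10 = 1·-3 + 0·5 + -1·0 + 1·-2 = -5
  a_11 = 1·-5 + 0·-3 + -1·5 + 1·0 = -10
  a_12 = 1·-10 + 0·-5 + -1·-3 + 1·5 = -2
  a_13 = 1·-2 + 0·-10 + -1·-5 + 1·-3 = 0
  a_14 = 1·0 + 0·-2 + -1·-10 + 1·-5 = 5

1,0,-1,1 ; 5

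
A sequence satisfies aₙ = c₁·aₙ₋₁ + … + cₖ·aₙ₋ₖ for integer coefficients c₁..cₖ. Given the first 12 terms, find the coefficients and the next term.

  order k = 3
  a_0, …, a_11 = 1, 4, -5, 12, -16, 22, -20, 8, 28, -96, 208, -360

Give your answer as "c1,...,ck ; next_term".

-2,0,2 ; 528

  a_3 = -2·-5 + 0·4 + 2·1 = 12
  a_4 = -2·12 + 0·-5 + 2·4 = -16
  a_5 = -2·-16 + 0·12 + 2·-5 = 22
  a_6 = -2·22 + 0·-16 + 2·12 = -20
  a_7 = -2·-20 + 0·22 + 2·-16 = 8
  a_8 = -2·8 + 0·-20 + 2·22 = 28
  a_9 = -2·28 + 0·8 + 2·-20 = -96
  a_10 = -2·-96 + 0·28 + 2·8 = 208
  a_11 = -2·208 + 0·-96 + 2·28 = -360
  a_12 = -2·-360 + 0·208 + 2·-96 = 528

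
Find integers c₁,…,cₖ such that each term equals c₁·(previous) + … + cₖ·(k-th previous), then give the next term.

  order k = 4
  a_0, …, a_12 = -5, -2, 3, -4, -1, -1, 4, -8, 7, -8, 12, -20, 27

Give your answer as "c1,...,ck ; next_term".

  a_4 = -1·-4 + 0·3 + 0·-2 + 1·-5 = -1
  a_5 = -1·-1 + 0·-4 + 0·3 + 1·-2 = -1
  a_6 = -1·-1 + 0·-1 + 0·-4 + 1·3 = 4
  a_7 = -1·4 + 0·-1 + 0·-1 + 1·-4 = -8
  a_8 = -1·-8 + 0·4 + 0·-1 + 1·-1 = 7
  a_9 = -1·7 + 0·-8 + 0·4 + 1·-1 = -8
  a_10 = -1·-8 + 0·7 + 0·-8 + 1·4 = 12
  a_11 = -1·12 + 0·-8 + 0·7 + 1·-8 = -20
  a_12 = -1·-20 + 0·12 + 0·-8 + 1·7 = 27
  a_13 = -1·27 + 0·-20 + 0·12 + 1·-8 = -35

-1,0,0,1 ; -35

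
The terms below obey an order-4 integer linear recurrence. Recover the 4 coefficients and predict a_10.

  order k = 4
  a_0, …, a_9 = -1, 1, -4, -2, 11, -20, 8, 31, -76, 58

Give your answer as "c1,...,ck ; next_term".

-2,-2,1,2 ; 83

  a_4 = -2·-2 + -2·-4 + 1·1 + 2·-1 = 11
  a_5 = -2·11 + -2·-2 + 1·-4 + 2·1 = -20
  a_6 = -2·-20 + -2·11 + 1·-2 + 2·-4 = 8
  a_7 = -2·8 + -2·-20 + 1·11 + 2·-2 = 31
  a_8 = -2·31 + -2·8 + 1·-20 + 2·11 = -76
  a_9 = -2·-76 + -2·31 + 1·8 + 2·-20 = 58
  a_10 = -2·58 + -2·-76 + 1·31 + 2·8 = 83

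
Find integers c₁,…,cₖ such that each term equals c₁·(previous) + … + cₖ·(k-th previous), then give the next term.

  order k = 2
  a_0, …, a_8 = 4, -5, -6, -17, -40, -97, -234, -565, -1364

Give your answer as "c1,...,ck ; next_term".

2,1 ; -3293

  a_2 = 2·-5 + 1·4 = -6
  a_3 = 2·-6 + 1·-5 = -17
  a_4 = 2·-17 + 1·-6 = -40
  a_5 = 2·-40 + 1·-17 = -97
  a_6 = 2·-97 + 1·-40 = -234
  a_7 = 2·-234 + 1·-97 = -565
  a_8 = 2·-565 + 1·-234 = -1364
  a_9 = 2·-1364 + 1·-565 = -3293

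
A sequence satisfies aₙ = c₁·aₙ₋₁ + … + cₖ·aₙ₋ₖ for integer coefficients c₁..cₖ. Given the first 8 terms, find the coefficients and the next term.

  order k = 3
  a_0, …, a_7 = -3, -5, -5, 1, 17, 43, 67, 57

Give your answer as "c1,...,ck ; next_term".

2,-1,-2 ; -39

  a_3 = 2·-5 + -1·-5 + -2·-3 = 1
  a_4 = 2·1 + -1·-5 + -2·-5 = 17
  a_5 = 2·17 + -1·1 + -2·-5 = 43
  a_6 = 2·43 + -1·17 + -2·1 = 67
  a_7 = 2·67 + -1·43 + -2·17 = 57
  a_8 = 2·57 + -1·67 + -2·43 = -39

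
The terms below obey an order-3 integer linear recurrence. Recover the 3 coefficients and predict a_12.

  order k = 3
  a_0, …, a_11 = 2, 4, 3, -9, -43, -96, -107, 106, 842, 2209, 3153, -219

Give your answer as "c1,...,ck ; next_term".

  a_3 = 3·3 + -4·4 + -1·2 = -9
  a_4 = 3·-9 + -4·3 + -1·4 = -43
  a_5 = 3·-43 + -4·-9 + -1·3 = -96
  a_6 = 3·-96 + -4·-43 + -1·-9 = -107
  a_7 = 3·-107 + -4·-96 + -1·-43 = 106
  a_8 = 3·106 + -4·-107 + -1·-96 = 842
  a_9 = 3·842 + -4·106 + -1·-107 = 2209
  a_10 = 3·2209 + -4·842 + -1·106 = 3153
  a_11 = 3·3153 + -4·2209 + -1·842 = -219
  a_12 = 3·-219 + -4·3153 + -1·2209 = -15478

3,-4,-1 ; -15478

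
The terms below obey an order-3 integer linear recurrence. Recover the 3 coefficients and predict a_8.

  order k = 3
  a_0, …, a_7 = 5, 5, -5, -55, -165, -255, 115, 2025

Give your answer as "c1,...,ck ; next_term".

3,-4,-4 ; 6635

  a_3 = 3·-5 + -4·5 + -4·5 = -55
  a_4 = 3·-55 + -4·-5 + -4·5 = -165
  a_5 = 3·-165 + -4·-55 + -4·-5 = -255
  a_6 = 3·-255 + -4·-165 + -4·-55 = 115
  a_7 = 3·115 + -4·-255 + -4·-165 = 2025
  a_8 = 3·2025 + -4·115 + -4·-255 = 6635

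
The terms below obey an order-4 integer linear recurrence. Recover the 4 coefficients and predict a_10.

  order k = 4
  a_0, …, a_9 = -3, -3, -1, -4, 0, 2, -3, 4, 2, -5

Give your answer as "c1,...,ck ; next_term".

  a_4 = 0·-4 + 0·-1 + 1·-3 + -1·-3 = 0
  a_5 = 0·0 + 0·-4 + 1·-1 + -1·-3 = 2
  a_6 = 0·2 + 0·0 + 1·-4 + -1·-1 = -3
  a_7 = 0·-3 + 0·2 + 1·0 + -1·-4 = 4
  a_8 = 0·4 + 0·-3 + 1·2 + -1·0 = 2
  a_9 = 0·2 + 0·4 + 1·-3 + -1·2 = -5
  a_10 = 0·-5 + 0·2 + 1·4 + -1·-3 = 7

0,0,1,-1 ; 7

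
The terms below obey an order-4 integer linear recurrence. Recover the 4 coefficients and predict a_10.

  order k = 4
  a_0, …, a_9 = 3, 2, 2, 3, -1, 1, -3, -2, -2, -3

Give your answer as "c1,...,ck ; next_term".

  a_4 = 0·3 + 1·2 + 0·2 + -1·3 = -1
  a_5 = 0·-1 + 1·3 + 0·2 + -1·2 = 1
  a_6 = 0·1 + 1·-1 + 0·3 + -1·2 = -3
  a_7 = 0·-3 + 1·1 + 0·-1 + -1·3 = -2
  a_8 = 0·-2 + 1·-3 + 0·1 + -1·-1 = -2
  a_9 = 0·-2 + 1·-2 + 0·-3 + -1·1 = -3
  a_10 = 0·-3 + 1·-2 + 0·-2 + -1·-3 = 1

0,1,0,-1 ; 1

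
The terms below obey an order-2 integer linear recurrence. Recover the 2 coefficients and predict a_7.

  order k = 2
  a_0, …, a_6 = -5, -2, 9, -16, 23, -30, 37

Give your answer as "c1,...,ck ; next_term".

-2,-1 ; -44

  a_2 = -2·-2 + -1·-5 = 9
  a_3 = -2·9 + -1·-2 = -16
  a_4 = -2·-16 + -1·9 = 23
  a_5 = -2·23 + -1·-16 = -30
  a_6 = -2·-30 + -1·23 = 37
  a_7 = -2·37 + -1·-30 = -44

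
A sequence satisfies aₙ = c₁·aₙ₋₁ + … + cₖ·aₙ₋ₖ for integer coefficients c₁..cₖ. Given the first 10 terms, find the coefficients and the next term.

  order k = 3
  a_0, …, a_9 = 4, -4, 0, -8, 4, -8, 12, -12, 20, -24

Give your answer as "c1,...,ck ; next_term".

0,1,-1 ; 32

  a_3 = 0·0 + 1·-4 + -1·4 = -8
  a_4 = 0·-8 + 1·0 + -1·-4 = 4
  a_5 = 0·4 + 1·-8 + -1·0 = -8
  a_6 = 0·-8 + 1·4 + -1·-8 = 12
  a_7 = 0·12 + 1·-8 + -1·4 = -12
  a_8 = 0·-12 + 1·12 + -1·-8 = 20
  a_9 = 0·20 + 1·-12 + -1·12 = -24
  a_10 = 0·-24 + 1·20 + -1·-12 = 32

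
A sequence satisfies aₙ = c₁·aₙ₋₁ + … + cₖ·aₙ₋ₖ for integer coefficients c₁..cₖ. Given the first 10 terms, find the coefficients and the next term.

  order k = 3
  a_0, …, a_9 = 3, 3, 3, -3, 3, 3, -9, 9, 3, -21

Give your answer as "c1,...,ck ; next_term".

  a_3 = -1·3 + -1·3 + 1·3 = -3
  a_4 = -1·-3 + -1·3 + 1·3 = 3
  a_5 = -1·3 + -1·-3 + 1·3 = 3
  a_6 = -1·3 + -1·3 + 1·-3 = -9
  a_7 = -1·-9 + -1·3 + 1·3 = 9
  a_8 = -1·9 + -1·-9 + 1·3 = 3
  a_9 = -1·3 + -1·9 + 1·-9 = -21
  a_10 = -1·-21 + -1·3 + 1·9 = 27

-1,-1,1 ; 27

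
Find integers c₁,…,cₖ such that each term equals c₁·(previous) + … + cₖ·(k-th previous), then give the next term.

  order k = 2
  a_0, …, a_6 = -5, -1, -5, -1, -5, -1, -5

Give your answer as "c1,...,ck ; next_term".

  a_2 = 0·-1 + 1·-5 = -5
  a_3 = 0·-5 + 1·-1 = -1
  a_4 = 0·-1 + 1·-5 = -5
  a_5 = 0·-5 + 1·-1 = -1
  a_6 = 0·-1 + 1·-5 = -5
  a_7 = 0·-5 + 1·-1 = -1

0,1 ; -1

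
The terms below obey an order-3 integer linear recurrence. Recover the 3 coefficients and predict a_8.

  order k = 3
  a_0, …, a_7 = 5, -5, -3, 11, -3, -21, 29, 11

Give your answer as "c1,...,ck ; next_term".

-2,-3,-2 ; -67

  a_3 = -2·-3 + -3·-5 + -2·5 = 11
  a_4 = -2·11 + -3·-3 + -2·-5 = -3
  a_5 = -2·-3 + -3·11 + -2·-3 = -21
  a_6 = -2·-21 + -3·-3 + -2·11 = 29
  a_7 = -2·29 + -3·-21 + -2·-3 = 11
  a_8 = -2·11 + -3·29 + -2·-21 = -67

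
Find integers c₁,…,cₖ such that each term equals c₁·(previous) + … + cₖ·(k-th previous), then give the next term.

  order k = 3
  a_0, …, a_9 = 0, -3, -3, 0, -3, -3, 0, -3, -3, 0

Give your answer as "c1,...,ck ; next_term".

0,0,1 ; -3

  a_3 = 0·-3 + 0·-3 + 1·0 = 0
  a_4 = 0·0 + 0·-3 + 1·-3 = -3
  a_5 = 0·-3 + 0·0 + 1·-3 = -3
  a_6 = 0·-3 + 0·-3 + 1·0 = 0
  a_7 = 0·0 + 0·-3 + 1·-3 = -3
  a_8 = 0·-3 + 0·0 + 1·-3 = -3
  a_9 = 0·-3 + 0·-3 + 1·0 = 0
  a_10 = 0·0 + 0·-3 + 1·-3 = -3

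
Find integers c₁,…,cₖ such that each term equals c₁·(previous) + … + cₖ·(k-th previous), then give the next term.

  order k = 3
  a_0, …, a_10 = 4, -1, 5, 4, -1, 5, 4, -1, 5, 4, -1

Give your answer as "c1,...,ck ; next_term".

0,0,1 ; 5

  a_3 = 0·5 + 0·-1 + 1·4 = 4
  a_4 = 0·4 + 0·5 + 1·-1 = -1
  a_5 = 0·-1 + 0·4 + 1·5 = 5
  a_6 = 0·5 + 0·-1 + 1·4 = 4
  a_7 = 0·4 + 0·5 + 1·-1 = -1
  a_8 = 0·-1 + 0·4 + 1·5 = 5
  a_9 = 0·5 + 0·-1 + 1·4 = 4
  a_10 = 0·4 + 0·5 + 1·-1 = -1
  a_11 = 0·-1 + 0·4 + 1·5 = 5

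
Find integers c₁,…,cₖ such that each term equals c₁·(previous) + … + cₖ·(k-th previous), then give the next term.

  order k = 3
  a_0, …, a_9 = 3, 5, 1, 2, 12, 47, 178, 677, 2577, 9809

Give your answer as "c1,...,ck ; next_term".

4,-1,1 ; 37336

  a_3 = 4·1 + -1·5 + 1·3 = 2
  a_4 = 4·2 + -1·1 + 1·5 = 12
  a_5 = 4·12 + -1·2 + 1·1 = 47
  a_6 = 4·47 + -1·12 + 1·2 = 178
  a_7 = 4·178 + -1·47 + 1·12 = 677
  a_8 = 4·677 + -1·178 + 1·47 = 2577
  a_9 = 4·2577 + -1·677 + 1·178 = 9809
  a_10 = 4·9809 + -1·2577 + 1·677 = 37336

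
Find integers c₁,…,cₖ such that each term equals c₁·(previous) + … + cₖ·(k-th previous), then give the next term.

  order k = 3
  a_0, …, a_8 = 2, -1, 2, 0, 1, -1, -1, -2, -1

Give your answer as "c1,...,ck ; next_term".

  a_3 = 1·2 + 0·-1 + -1·2 = 0
  a_4 = 1·0 + 0·2 + -1·-1 = 1
  a_5 = 1·1 + 0·0 + -1·2 = -1
  a_6 = 1·-1 + 0·1 + -1·0 = -1
  a_7 = 1·-1 + 0·-1 + -1·1 = -2
  a_8 = 1·-2 + 0·-1 + -1·-1 = -1
  a_9 = 1·-1 + 0·-2 + -1·-1 = 0

1,0,-1 ; 0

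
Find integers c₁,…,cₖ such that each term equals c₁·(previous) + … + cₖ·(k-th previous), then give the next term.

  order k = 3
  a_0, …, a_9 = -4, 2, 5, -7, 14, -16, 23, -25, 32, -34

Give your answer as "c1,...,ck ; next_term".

  a_3 = -1·5 + 1·2 + 1·-4 = -7
  a_4 = -1·-7 + 1·5 + 1·2 = 14
  a_5 = -1·14 + 1·-7 + 1·5 = -16
  a_6 = -1·-16 + 1·14 + 1·-7 = 23
  a_7 = -1·23 + 1·-16 + 1·14 = -25
  a_8 = -1·-25 + 1·23 + 1·-16 = 32
  a_9 = -1·32 + 1·-25 + 1·23 = -34
  a_10 = -1·-34 + 1·32 + 1·-25 = 41

-1,1,1 ; 41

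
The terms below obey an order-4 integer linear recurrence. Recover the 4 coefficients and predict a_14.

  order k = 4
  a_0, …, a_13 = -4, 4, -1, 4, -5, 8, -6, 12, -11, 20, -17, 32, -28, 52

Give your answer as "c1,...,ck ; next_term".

0,1,0,1 ; -45

  a_4 = 0·4 + 1·-1 + 0·4 + 1·-4 = -5
  a_5 = 0·-5 + 1·4 + 0·-1 + 1·4 = 8
  a_6 = 0·8 + 1·-5 + 0·4 + 1·-1 = -6
  a_7 = 0·-6 + 1·8 + 0·-5 + 1·4 = 12
  a_8 = 0·12 + 1·-6 + 0·8 + 1·-5 = -11
  a_9 = 0·-11 + 1·12 + 0·-6 + 1·8 = 20
  a_10 = 0·20 + 1·-11 + 0·12 + 1·-6 = -17
  a_11 = 0·-17 + 1·20 + 0·-11 + 1·12 = 32
  a_12 = 0·32 + 1·-17 + 0·20 + 1·-11 = -28
  a_13 = 0·-28 + 1·32 + 0·-17 + 1·20 = 52
  a_14 = 0·52 + 1·-28 + 0·32 + 1·-17 = -45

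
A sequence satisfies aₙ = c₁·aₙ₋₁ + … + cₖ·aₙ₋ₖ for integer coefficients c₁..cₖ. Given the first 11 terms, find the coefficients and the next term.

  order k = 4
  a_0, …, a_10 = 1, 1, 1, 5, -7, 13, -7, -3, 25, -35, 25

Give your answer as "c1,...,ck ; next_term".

  a_4 = -2·5 + -1·1 + 2·1 + 2·1 = -7
  a_5 = -2·-7 + -1·5 + 2·1 + 2·1 = 13
  a_6 = -2·13 + -1·-7 + 2·5 + 2·1 = -7
  a_7 = -2·-7 + -1·13 + 2·-7 + 2·5 = -3
  a_8 = -2·-3 + -1·-7 + 2·13 + 2·-7 = 25
  a_9 = -2·25 + -1·-3 + 2·-7 + 2·13 = -35
  a_10 = -2·-35 + -1·25 + 2·-3 + 2·-7 = 25
  a_11 = -2·25 + -1·-35 + 2·25 + 2·-3 = 29

-2,-1,2,2 ; 29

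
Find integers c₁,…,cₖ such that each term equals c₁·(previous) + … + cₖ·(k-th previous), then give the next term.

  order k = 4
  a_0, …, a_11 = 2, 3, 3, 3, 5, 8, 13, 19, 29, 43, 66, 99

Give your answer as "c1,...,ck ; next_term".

  a_4 = 1·3 + 1·3 + -1·3 + 1·2 = 5
  a_5 = 1·5 + 1·3 + -1·3 + 1·3 = 8
  a_6 = 1·8 + 1·5 + -1·3 + 1·3 = 13
  a_7 = 1·13 + 1·8 + -1·5 + 1·3 = 19
  a_8 = 1·19 + 1·13 + -1·8 + 1·5 = 29
  a_9 = 1·29 + 1·19 + -1·13 + 1·8 = 43
  a_10 = 1·43 + 1·29 + -1·19 + 1·13 = 66
  a_11 = 1·66 + 1·43 + -1·29 + 1·19 = 99
  a_12 = 1·99 + 1·66 + -1·43 + 1·29 = 151

1,1,-1,1 ; 151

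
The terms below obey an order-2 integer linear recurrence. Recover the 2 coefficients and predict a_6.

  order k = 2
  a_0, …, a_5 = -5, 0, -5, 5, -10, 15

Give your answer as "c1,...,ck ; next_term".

  a_2 = -1·0 + 1·-5 = -5
  a_3 = -1·-5 + 1·0 = 5
  a_4 = -1·5 + 1·-5 = -10
  a_5 = -1·-10 + 1·5 = 15
  a_6 = -1·15 + 1·-10 = -25

-1,1 ; -25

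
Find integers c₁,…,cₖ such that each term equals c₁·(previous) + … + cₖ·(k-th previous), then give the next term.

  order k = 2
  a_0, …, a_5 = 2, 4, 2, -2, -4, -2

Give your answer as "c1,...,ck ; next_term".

  a_2 = 1·4 + -1·2 = 2
  a_3 = 1·2 + -1·4 = -2
  a_4 = 1·-2 + -1·2 = -4
  a_5 = 1·-4 + -1·-2 = -2
  a_6 = 1·-2 + -1·-4 = 2

1,-1 ; 2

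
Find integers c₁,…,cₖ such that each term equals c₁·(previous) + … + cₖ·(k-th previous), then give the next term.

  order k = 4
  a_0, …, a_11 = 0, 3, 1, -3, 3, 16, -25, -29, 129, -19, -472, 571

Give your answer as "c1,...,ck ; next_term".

  a_4 = -1·-3 + -3·1 + 1·3 + 3·0 = 3
  a_5 = -1·3 + -3·-3 + 1·1 + 3·3 = 16
  a_6 = -1·16 + -3·3 + 1·-3 + 3·1 = -25
  a_7 = -1·-25 + -3·16 + 1·3 + 3·-3 = -29
  a_8 = -1·-29 + -3·-25 + 1·16 + 3·3 = 129
  a_9 = -1·129 + -3·-29 + 1·-25 + 3·16 = -19
  a_10 = -1·-19 + -3·129 + 1·-29 + 3·-25 = -472
  a_11 = -1·-472 + -3·-19 + 1·129 + 3·-29 = 571
  a_12 = -1·571 + -3·-472 + 1·-19 + 3·129 = 1213

-1,-3,1,3 ; 1213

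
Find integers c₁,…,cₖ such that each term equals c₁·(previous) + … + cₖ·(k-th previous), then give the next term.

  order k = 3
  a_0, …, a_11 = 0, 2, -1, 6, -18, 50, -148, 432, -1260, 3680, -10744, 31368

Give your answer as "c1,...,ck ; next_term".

-2,2,-2 ; -91584

  a_3 = -2·-1 + 2·2 + -2·0 = 6
  a_4 = -2·6 + 2·-1 + -2·2 = -18
  a_5 = -2·-18 + 2·6 + -2·-1 = 50
  a_6 = -2·50 + 2·-18 + -2·6 = -148
  a_7 = -2·-148 + 2·50 + -2·-18 = 432
  a_8 = -2·432 + 2·-148 + -2·50 = -1260
  a_9 = -2·-1260 + 2·432 + -2·-148 = 3680
  a_10 = -2·3680 + 2·-1260 + -2·432 = -10744
  a_11 = -2·-10744 + 2·3680 + -2·-1260 = 31368
  a_12 = -2·31368 + 2·-10744 + -2·3680 = -91584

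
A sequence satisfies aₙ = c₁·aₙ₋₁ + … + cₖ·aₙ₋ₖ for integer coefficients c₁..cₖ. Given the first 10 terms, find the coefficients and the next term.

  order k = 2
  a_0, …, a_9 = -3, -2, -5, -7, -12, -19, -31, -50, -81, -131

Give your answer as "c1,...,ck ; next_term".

1,1 ; -212

  a_2 = 1·-2 + 1·-3 = -5
  a_3 = 1·-5 + 1·-2 = -7
  a_4 = 1·-7 + 1·-5 = -12
  a_5 = 1·-12 + 1·-7 = -19
  a_6 = 1·-19 + 1·-12 = -31
  a_7 = 1·-31 + 1·-19 = -50
  a_8 = 1·-50 + 1·-31 = -81
  a_9 = 1·-81 + 1·-50 = -131
  a_10 = 1·-131 + 1·-81 = -212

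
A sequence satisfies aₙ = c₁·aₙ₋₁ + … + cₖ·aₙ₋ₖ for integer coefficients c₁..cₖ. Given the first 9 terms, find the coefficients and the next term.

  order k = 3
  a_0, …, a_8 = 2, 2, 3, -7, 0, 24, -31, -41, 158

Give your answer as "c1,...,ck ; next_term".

-1,-3,1 ; -66

  a_3 = -1·3 + -3·2 + 1·2 = -7
  a_4 = -1·-7 + -3·3 + 1·2 = 0
  a_5 = -1·0 + -3·-7 + 1·3 = 24
  a_6 = -1·24 + -3·0 + 1·-7 = -31
  a_7 = -1·-31 + -3·24 + 1·0 = -41
  a_8 = -1·-41 + -3·-31 + 1·24 = 158
  a_9 = -1·158 + -3·-41 + 1·-31 = -66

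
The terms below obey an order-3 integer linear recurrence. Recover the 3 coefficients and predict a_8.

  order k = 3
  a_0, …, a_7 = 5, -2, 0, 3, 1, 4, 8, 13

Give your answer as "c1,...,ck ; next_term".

  a_3 = 1·0 + 1·-2 + 1·5 = 3
  a_4 = 1·3 + 1·0 + 1·-2 = 1
  a_5 = 1·1 + 1·3 + 1·0 = 4
  a_6 = 1·4 + 1·1 + 1·3 = 8
  a_7 = 1·8 + 1·4 + 1·1 = 13
  a_8 = 1·13 + 1·8 + 1·4 = 25

1,1,1 ; 25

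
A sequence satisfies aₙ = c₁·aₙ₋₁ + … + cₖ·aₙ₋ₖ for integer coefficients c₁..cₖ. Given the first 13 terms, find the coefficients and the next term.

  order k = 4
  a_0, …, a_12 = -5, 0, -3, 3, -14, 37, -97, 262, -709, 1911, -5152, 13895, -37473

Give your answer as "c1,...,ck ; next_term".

-2,1,-2,1 ; 101056

  a_4 = -2·3 + 1·-3 + -2·0 + 1·-5 = -14
  a_5 = -2·-14 + 1·3 + -2·-3 + 1·0 = 37
  a_6 = -2·37 + 1·-14 + -2·3 + 1·-3 = -97
  a_7 = -2·-97 + 1·37 + -2·-14 + 1·3 = 262
  a_8 = -2·262 + 1·-97 + -2·37 + 1·-14 = -709
  a_9 = -2·-709 + 1·262 + -2·-97 + 1·37 = 1911
  a_10 = -2·1911 + 1·-709 + -2·262 + 1·-97 = -5152
  a_11 = -2·-5152 + 1·1911 + -2·-709 + 1·262 = 13895
  a_12 = -2·13895 + 1·-5152 + -2·1911 + 1·-709 = -37473
  a_13 = -2·-37473 + 1·13895 + -2·-5152 + 1·1911 = 101056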